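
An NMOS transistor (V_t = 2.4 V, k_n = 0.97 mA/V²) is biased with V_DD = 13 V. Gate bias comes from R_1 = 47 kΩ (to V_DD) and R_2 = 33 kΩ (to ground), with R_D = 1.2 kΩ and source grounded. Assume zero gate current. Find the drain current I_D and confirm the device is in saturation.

I_D ≈ 4.3 mA

V_G = V_DD·R_2/(R_1+R_2) = 13×33/80 = 5.36 V. With the source grounded, V_GS = V_G = 5.36 V.
Assume saturation: I_D = (k_n/2)(V_GS − V_t)² = (0.97/2)×(5.36 − 2.4)² = 0.485×2.96² = 4.26 mA.
V_DS = V_DD − I_D·R_D = 13 − 4.26×1.2 = 7.89 V.
Saturation requires V_DS ≥ V_GS − V_t = 2.96 V; 7.89 ≥ 2.96 ✓.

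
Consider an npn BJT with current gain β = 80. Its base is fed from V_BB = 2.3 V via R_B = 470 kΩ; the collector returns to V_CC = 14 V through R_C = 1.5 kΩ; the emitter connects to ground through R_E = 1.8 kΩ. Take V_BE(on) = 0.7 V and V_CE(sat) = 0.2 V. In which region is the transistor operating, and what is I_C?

active; I_C ≈ 0.21 mA

Assume active. Base-emitter loop: I_B = (V_BB − V_BE)/(R_B + (β+1)R_E) = (2.3 − 0.7)/(470 + 81×1.8) = 0.0026 mA.
I_C = β·I_B = 80×0.0026 = 0.208 mA.
V_CE = V_CC − I_C·R_C − I_E·R_E = 14 − 0.208×1.5 − 0.21×1.8 = 13.3 V > V_CE(sat), so the active-region assumption holds.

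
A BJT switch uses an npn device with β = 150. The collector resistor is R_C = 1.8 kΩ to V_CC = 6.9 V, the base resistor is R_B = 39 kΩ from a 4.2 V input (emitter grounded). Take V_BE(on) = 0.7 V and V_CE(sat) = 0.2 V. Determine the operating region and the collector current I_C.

Assume active: I_B = (4.2 − 0.7)/39 = 0.0897 mA, giving I_C = β·I_B = 13.5 mA.
But then V_CE = 6.9 − 13.5×1.8 = -17.3 V < V_CE(sat) = 0.2 V — impossible in the active region.
So the transistor is saturated. With V_CE = 0.2 V, I_C = (V_CC − 0.2)/R_C = 6.7/1.8 = 3.72 mA.
Check: β·I_B = 13.5 mA > I_C = 3.72 mA, confirming saturation.

saturation; I_C ≈ 3.7 mA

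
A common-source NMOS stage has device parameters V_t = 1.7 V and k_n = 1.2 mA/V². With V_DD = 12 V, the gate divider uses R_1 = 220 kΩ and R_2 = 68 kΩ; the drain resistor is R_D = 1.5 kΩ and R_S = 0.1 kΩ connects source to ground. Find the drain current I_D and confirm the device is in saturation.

I_D ≈ 0.68 mA

V_G = V_DD·R_2/(R_1+R_2) = 12×68/288 = 2.83 V.
Assume saturation: I_D = (k_n/2)(V_GS − V_t)² with V_GS = V_G − I_D·R_S = 2.83 − 0.1·I_D.
Substituting gives 0.006·I_D² − 1.14·I_D + 0.771 = 0, with roots I_D = 0.681 or 189 mA.
The root I_D = 189 mA gives V_GS = -16 V ≤ V_t, so take I_D = 0.681 mA.
Then V_GS = 2.77 V and V_DS = V_DD − I_D(R_D+R_S) = 12 − 0.681×1.6 = 10.9 V.
Saturation requires V_DS ≥ V_GS − V_t = 1.07 V; 10.9 ≥ 1.07 ✓.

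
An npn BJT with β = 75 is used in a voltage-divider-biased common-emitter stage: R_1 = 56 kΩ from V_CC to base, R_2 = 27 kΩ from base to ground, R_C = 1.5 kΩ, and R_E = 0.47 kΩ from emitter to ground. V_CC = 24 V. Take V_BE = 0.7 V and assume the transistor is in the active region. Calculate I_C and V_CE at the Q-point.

Thevenize the base divider: V_Th = V_CC·R_2/(R_1+R_2) = 24×27/83 = 7.81 V, R_Th = R_1‖R_2 = 18.2 kΩ.
Base-emitter loop: V_Th = I_B·R_Th + V_BE + (β+1)I_B·R_E, so I_B = (7.81 − 0.7) / (18.2 + 76×0.47) = 0.132 mA.
I_C = β·I_B = 75×0.132 = 9.88 mA, and I_E = (β+1)I_B = 10 mA.
V_CE = V_CC − I_C·R_C − I_E·R_E = 24 − 9.88×1.5 − 10×0.47 = 4.47 V.
V_CE = 4.47 V > 0.2 V confirms active-region operation.

I_C ≈ 9.9 mA, V_CE ≈ 4.5 V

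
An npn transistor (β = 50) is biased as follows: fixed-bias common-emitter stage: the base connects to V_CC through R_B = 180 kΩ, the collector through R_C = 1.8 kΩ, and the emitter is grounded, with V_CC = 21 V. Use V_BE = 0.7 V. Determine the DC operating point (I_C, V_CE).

Base loop: V_CC = I_B·R_B + V_BE, so I_B = (21 − 0.7)/180 kΩ = 0.113 mA.
In the active region I_C = β·I_B = 50 × 0.113 = 5.64 mA.
Collector loop: V_CE = V_CC − I_C·R_C = 21 − 5.64×1.8 = 10.8 V.
Since V_CE = 10.8 V > V_CE(sat) ≈ 0.2 V, the transistor is in the active region as assumed.

I_C ≈ 5.6 mA, V_CE ≈ 11 V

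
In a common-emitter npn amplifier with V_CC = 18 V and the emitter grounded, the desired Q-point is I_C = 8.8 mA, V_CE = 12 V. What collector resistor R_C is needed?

Collector loop: V_CC = I_C·R_C + V_CE.
R_C = (V_CC − V_CE)/I_C = (18 − 12)/8.8 = 0.682 kΩ.

R_C ≈ 0.68 kΩ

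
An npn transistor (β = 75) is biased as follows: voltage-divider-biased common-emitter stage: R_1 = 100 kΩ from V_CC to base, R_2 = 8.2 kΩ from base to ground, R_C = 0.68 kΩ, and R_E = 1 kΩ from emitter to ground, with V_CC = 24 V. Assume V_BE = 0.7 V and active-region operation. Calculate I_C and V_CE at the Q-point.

I_C ≈ 1 mA, V_CE ≈ 22 V

Thevenize the base divider: V_Th = V_CC·R_2/(R_1+R_2) = 24×8.2/108 = 1.82 V, R_Th = R_1‖R_2 = 7.58 kΩ.
Base-emitter loop: V_Th = I_B·R_Th + V_BE + (β+1)I_B·R_E, so I_B = (1.82 − 0.7) / (7.58 + 76×1) = 0.0134 mA.
I_C = β·I_B = 75×0.0134 = 1 mA, and I_E = (β+1)I_B = 1.02 mA.
V_CE = V_CC − I_C·R_C − I_E·R_E = 24 − 1×0.68 − 1.02×1 = 22.3 V.
V_CE = 22.3 V > 0.2 V confirms active-region operation.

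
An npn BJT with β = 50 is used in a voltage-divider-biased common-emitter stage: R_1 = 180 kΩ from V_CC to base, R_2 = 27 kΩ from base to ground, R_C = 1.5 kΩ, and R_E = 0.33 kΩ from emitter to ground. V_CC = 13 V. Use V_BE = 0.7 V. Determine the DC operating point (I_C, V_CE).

I_C ≈ 1.2 mA, V_CE ≈ 11 V

Thevenize the base divider: V_Th = V_CC·R_2/(R_1+R_2) = 13×27/207 = 1.7 V, R_Th = R_1‖R_2 = 23.5 kΩ.
Base-emitter loop: V_Th = I_B·R_Th + V_BE + (β+1)I_B·R_E, so I_B = (1.7 − 0.7) / (23.5 + 51×0.33) = 0.0247 mA.
I_C = β·I_B = 50×0.0247 = 1.24 mA, and I_E = (β+1)I_B = 1.26 mA.
V_CE = V_CC − I_C·R_C − I_E·R_E = 13 − 1.24×1.5 − 1.26×0.33 = 10.7 V.
V_CE = 10.7 V > 0.2 V confirms active-region operation.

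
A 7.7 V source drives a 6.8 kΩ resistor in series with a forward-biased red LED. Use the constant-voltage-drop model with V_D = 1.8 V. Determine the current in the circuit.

KVL around the loop: 7.7 = V_D + I·R = 1.8 + I × 6.8 kΩ.
So I = (7.7 − 1.8) / 6.8 kΩ = 5.9 / 6.8 = 0.868 mA.

I ≈ 0.87 mA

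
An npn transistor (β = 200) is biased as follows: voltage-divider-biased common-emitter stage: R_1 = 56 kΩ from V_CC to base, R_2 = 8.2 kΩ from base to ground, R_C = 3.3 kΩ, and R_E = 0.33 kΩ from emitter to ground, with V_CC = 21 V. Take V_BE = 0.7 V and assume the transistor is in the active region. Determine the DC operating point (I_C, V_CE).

I_C ≈ 5.4 mA, V_CE ≈ 1.4 V

Thevenize the base divider: V_Th = V_CC·R_2/(R_1+R_2) = 21×8.2/64.2 = 2.68 V, R_Th = R_1‖R_2 = 7.15 kΩ.
Base-emitter loop: V_Th = I_B·R_Th + V_BE + (β+1)I_B·R_E, so I_B = (2.68 − 0.7) / (7.15 + 201×0.33) = 0.027 mA.
I_C = β·I_B = 200×0.027 = 5.4 mA, and I_E = (β+1)I_B = 5.42 mA.
V_CE = V_CC − I_C·R_C − I_E·R_E = 21 − 5.4×3.3 − 5.42×0.33 = 1.41 V.
V_CE = 1.41 V > 0.2 V confirms active-region operation.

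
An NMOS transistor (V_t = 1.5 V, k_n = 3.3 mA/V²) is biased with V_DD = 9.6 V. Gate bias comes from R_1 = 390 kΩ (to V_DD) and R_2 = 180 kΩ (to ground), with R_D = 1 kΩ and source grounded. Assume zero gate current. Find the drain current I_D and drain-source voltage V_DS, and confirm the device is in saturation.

V_G = V_DD·R_2/(R_1+R_2) = 9.6×180/570 = 3.03 V. With the source grounded, V_GS = V_G = 3.03 V.
Assume saturation: I_D = (k_n/2)(V_GS − V_t)² = (3.3/2)×(3.03 − 1.5)² = 1.65×1.53² = 3.87 mA.
V_DS = V_DD − I_D·R_D = 9.6 − 3.87×1 = 5.73 V.
Saturation requires V_DS ≥ V_GS − V_t = 1.53 V; 5.73 ≥ 1.53 ✓.

I_D ≈ 3.9 mA, V_DS ≈ 5.7 V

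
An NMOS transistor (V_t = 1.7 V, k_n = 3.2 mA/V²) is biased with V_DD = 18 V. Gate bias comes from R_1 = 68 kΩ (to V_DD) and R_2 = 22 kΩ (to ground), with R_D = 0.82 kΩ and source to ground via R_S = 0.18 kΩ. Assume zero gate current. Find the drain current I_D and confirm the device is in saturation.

I_D ≈ 5.1 mA

V_G = V_DD·R_2/(R_1+R_2) = 18×22/90 = 4.4 V.
Assume saturation: I_D = (k_n/2)(V_GS − V_t)² with V_GS = V_G − I_D·R_S = 4.4 − 0.18·I_D.
Substituting gives 0.0518·I_D² − 2.56·I_D + 11.7 = 0, with roots I_D = 5.09 or 44.2 mA.
The root I_D = 44.2 mA gives V_GS = -3.56 V ≤ V_t, so take I_D = 5.09 mA.
Then V_GS = 3.48 V and V_DS = V_DD − I_D(R_D+R_S) = 18 − 5.09×1 = 12.9 V.
Saturation requires V_DS ≥ V_GS − V_t = 1.78 V; 12.9 ≥ 1.78 ✓.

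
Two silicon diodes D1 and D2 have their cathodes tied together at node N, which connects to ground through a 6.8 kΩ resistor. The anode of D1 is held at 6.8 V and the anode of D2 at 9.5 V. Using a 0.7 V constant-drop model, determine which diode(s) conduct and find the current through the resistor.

Only D2 conducts; I_R ≈ 1.3 mA

Assume both conduct. Then node N would need to be at both 6.8−0.7 = 6.1 V and 9.5−0.7 = 8.8 V, which is impossible.
Assume only D2 conducts: V_N = 9.5 − 0.7 = 8.8 V, so I_R = 8.8/6.8 = 1.29 mA.
Check D1: its anode-to-cathode voltage is 6.8 − 8.8 = -2 V < 0.7 V, so it is off. The assumption is consistent.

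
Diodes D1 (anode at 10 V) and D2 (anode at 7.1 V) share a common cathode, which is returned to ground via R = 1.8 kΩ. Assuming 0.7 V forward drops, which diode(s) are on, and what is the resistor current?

Only D1 conducts; I_R ≈ 5.2 mA

Assume both conduct. Then node N would need to be at both 10−0.7 = 9.3 V and 7.1−0.7 = 6.4 V, which is impossible.
Assume only D1 conducts: V_N = 10 − 0.7 = 9.3 V, so I_R = 9.3/1.8 = 5.17 mA.
Check D2: its anode-to-cathode voltage is 7.1 − 9.3 = -2.2 V < 0.7 V, so it is off. The assumption is consistent.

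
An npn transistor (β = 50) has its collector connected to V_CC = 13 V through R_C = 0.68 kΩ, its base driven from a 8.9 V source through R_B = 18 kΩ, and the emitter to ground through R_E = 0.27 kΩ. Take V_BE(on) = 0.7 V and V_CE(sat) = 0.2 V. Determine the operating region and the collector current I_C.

Assume active. Base-emitter loop: I_B = (V_BB − V_BE)/(R_B + (β+1)R_E) = (8.9 − 0.7)/(18 + 51×0.27) = 0.258 mA.
I_C = β·I_B = 50×0.258 = 12.9 mA.
V_CE = V_CC − I_C·R_C − I_E·R_E = 13 − 12.9×0.68 − 13.2×0.27 = 0.67 V > V_CE(sat), so the active-region assumption holds.

active; I_C ≈ 13 mA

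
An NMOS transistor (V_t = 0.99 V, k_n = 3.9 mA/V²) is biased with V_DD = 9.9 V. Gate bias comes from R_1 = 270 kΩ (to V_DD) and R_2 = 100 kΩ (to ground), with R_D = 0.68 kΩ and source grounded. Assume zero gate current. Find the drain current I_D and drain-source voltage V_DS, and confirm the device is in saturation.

I_D ≈ 5.5 mA, V_DS ≈ 6.1 V

V_G = V_DD·R_2/(R_1+R_2) = 9.9×100/370 = 2.68 V. With the source grounded, V_GS = V_G = 2.68 V.
Assume saturation: I_D = (k_n/2)(V_GS − V_t)² = (3.9/2)×(2.68 − 0.99)² = 1.95×1.69² = 5.54 mA.
V_DS = V_DD − I_D·R_D = 9.9 − 5.54×0.68 = 6.13 V.
Saturation requires V_DS ≥ V_GS − V_t = 1.69 V; 6.13 ≥ 1.69 ✓.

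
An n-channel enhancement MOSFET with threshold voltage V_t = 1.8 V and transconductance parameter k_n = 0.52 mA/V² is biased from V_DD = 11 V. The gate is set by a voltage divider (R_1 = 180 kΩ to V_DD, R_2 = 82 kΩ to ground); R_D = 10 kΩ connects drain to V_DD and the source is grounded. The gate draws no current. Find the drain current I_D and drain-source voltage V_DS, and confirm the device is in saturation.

I_D ≈ 0.7 mA, V_DS ≈ 4 V

V_G = V_DD·R_2/(R_1+R_2) = 11×82/262 = 3.44 V. With the source grounded, V_GS = V_G = 3.44 V.
Assume saturation: I_D = (k_n/2)(V_GS − V_t)² = (0.52/2)×(3.44 − 1.8)² = 0.26×1.64² = 0.702 mA.
V_DS = V_DD − I_D·R_D = 11 − 0.702×10 = 3.98 V.
Saturation requires V_DS ≥ V_GS − V_t = 1.64 V; 3.98 ≥ 1.64 ✓.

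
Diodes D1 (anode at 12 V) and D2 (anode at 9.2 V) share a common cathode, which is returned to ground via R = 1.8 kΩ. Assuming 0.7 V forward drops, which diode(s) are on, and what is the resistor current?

Only D1 conducts; I_R ≈ 6.3 mA

Assume both conduct. Then node N would need to be at both 12−0.7 = 11.3 V and 9.2−0.7 = 8.5 V, which is impossible.
Assume only D1 conducts: V_N = 12 − 0.7 = 11.3 V, so I_R = 11.3/1.8 = 6.28 mA.
Check D2: its anode-to-cathode voltage is 9.2 − 11.3 = -2.1 V < 0.7 V, so it is off. The assumption is consistent.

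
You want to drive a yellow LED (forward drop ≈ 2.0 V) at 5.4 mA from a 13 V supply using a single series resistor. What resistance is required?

R ≈ 2 kΩ

The resistor drops V_S − V_D = 13 − 2.0 = 11 V at 5.4 mA.
R = 11 V / 5.4 mA = 2.04 kΩ.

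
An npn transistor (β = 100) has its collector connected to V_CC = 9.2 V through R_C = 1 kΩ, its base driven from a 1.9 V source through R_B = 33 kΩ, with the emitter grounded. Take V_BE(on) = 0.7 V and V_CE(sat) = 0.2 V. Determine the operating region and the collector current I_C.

active; I_C ≈ 3.6 mA

Assume active. Base-emitter loop: I_B = (V_BB − V_BE)/R_B = (1.9 − 0.7)/33 = 0.0364 mA.
I_C = β·I_B = 100×0.0364 = 3.64 mA.
V_CE = V_CC − I_C·R_C = 9.2 − 3.64×1 = 5.56 V > V_CE(sat), so the active-region assumption holds.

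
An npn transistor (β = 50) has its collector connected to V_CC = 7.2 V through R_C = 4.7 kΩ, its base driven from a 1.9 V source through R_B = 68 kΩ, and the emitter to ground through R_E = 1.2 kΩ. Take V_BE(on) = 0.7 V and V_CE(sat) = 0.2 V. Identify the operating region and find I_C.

active; I_C ≈ 0.46 mA

Assume active. Base-emitter loop: I_B = (V_BB − V_BE)/(R_B + (β+1)R_E) = (1.9 − 0.7)/(68 + 51×1.2) = 0.00929 mA.
I_C = β·I_B = 50×0.00929 = 0.464 mA.
V_CE = V_CC − I_C·R_C − I_E·R_E = 7.2 − 0.464×4.7 − 0.474×1.2 = 4.45 V > V_CE(sat), so the active-region assumption holds.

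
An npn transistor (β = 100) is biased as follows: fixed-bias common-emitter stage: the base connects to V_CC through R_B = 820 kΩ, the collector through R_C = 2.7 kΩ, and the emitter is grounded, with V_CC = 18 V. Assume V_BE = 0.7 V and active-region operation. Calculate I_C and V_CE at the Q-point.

I_C ≈ 2.1 mA, V_CE ≈ 12 V

Base loop: V_CC = I_B·R_B + V_BE, so I_B = (18 − 0.7)/820 kΩ = 0.0211 mA.
In the active region I_C = β·I_B = 100 × 0.0211 = 2.11 mA.
Collector loop: V_CE = V_CC − I_C·R_C = 18 − 2.11×2.7 = 12.3 V.
Since V_CE = 12.3 V > V_CE(sat) ≈ 0.2 V, the transistor is in the active region as assumed.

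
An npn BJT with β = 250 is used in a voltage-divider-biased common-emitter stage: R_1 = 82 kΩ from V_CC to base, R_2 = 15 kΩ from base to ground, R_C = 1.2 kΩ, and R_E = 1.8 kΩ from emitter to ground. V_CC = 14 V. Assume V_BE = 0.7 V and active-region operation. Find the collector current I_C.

I_C ≈ 0.79 mA

Thevenize the base divider: V_Th = V_CC·R_2/(R_1+R_2) = 14×15/97 = 2.16 V, R_Th = R_1‖R_2 = 12.7 kΩ.
Base-emitter loop: V_Th = I_B·R_Th + V_BE + (β+1)I_B·R_E, so I_B = (2.16 − 0.7) / (12.7 + 251×1.8) = 0.00315 mA.
I_C = β·I_B = 250×0.00315 = 0.788 mA, and I_E = (β+1)I_B = 0.792 mA.
V_CE = V_CC − I_C·R_C − I_E·R_E = 14 − 0.788×1.2 − 0.792×1.8 = 11.6 V.
V_CE = 11.6 V > 0.2 V confirms active-region operation.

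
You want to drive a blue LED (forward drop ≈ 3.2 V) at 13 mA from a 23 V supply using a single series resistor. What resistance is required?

The resistor drops V_S − V_D = 23 − 3.2 = 19.8 V at 13 mA.
R = 19.8 V / 13 mA = 1.52 kΩ.

R ≈ 1.5 kΩ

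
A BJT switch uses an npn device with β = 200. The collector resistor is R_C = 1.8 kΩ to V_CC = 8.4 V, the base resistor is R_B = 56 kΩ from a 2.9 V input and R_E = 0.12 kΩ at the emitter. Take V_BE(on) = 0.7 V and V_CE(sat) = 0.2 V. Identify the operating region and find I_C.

saturation; I_C ≈ 4.3 mA

Assume active: I_B = (2.9 − 0.7)/(56 + 201×0.12) = 0.0275 mA, I_C = β·I_B = 5.49 mA.
Then V_CE = 8.4 − 5.49×1.8 − 5.52×0.12 = -2.15 V < 0.2 V — the active assumption fails.
Re-solve with V_CE = 0.2 V. KCL at the emitter: V_E/R_E = (V_BB−0.7−V_E)/R_B + (V_CC−0.2−V_E)/R_C, giving V_E = 0.516 V.
I_C = (V_CC − 0.2 − V_E)/R_C = (8.2 − 0.516)/1.8 = 4.27 mA.
Check: I_B = (2.2 − 0.516)/56 = 0.0301 mA, and β·I_B = 6.01 mA > I_C, confirming saturation.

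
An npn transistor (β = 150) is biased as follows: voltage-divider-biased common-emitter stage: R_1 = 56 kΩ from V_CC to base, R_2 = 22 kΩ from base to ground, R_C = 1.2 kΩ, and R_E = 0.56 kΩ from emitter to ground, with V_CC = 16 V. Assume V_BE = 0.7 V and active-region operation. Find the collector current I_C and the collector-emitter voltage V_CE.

Thevenize the base divider: V_Th = V_CC·R_2/(R_1+R_2) = 16×22/78 = 4.51 V, R_Th = R_1‖R_2 = 15.8 kΩ.
Base-emitter loop: V_Th = I_B·R_Th + V_BE + (β+1)I_B·R_E, so I_B = (4.51 − 0.7) / (15.8 + 151×0.56) = 0.038 mA.
I_C = β·I_B = 150×0.038 = 5.7 mA, and I_E = (β+1)I_B = 5.74 mA.
V_CE = V_CC − I_C·R_C − I_E·R_E = 16 − 5.7×1.2 − 5.74×0.56 = 5.95 V.
V_CE = 5.95 V > 0.2 V confirms active-region operation.

I_C ≈ 5.7 mA, V_CE ≈ 5.9 V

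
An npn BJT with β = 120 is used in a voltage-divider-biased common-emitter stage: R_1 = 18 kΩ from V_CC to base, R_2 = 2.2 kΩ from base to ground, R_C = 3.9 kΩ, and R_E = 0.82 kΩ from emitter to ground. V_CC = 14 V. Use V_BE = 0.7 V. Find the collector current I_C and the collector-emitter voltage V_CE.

Thevenize the base divider: V_Th = V_CC·R_2/(R_1+R_2) = 14×2.2/20.2 = 1.52 V, R_Th = R_1‖R_2 = 1.96 kΩ.
Base-emitter loop: V_Th = I_B·R_Th + V_BE + (β+1)I_B·R_E, so I_B = (1.52 − 0.7) / (1.96 + 121×0.82) = 0.00815 mA.
I_C = β·I_B = 120×0.00815 = 0.978 mA, and I_E = (β+1)I_B = 0.986 mA.
V_CE = V_CC − I_C·R_C − I_E·R_E = 14 − 0.978×3.9 − 0.986×0.82 = 9.38 V.
V_CE = 9.38 V > 0.2 V confirms active-region operation.

I_C ≈ 0.98 mA, V_CE ≈ 9.4 V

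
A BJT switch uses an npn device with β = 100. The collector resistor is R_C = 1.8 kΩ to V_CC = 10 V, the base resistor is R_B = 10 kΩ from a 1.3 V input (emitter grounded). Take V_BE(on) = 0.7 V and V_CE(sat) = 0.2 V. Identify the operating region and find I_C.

saturation; I_C ≈ 5.4 mA

Assume active: I_B = (1.3 − 0.7)/10 = 0.06 mA, giving I_C = β·I_B = 6 mA.
But then V_CE = 10 − 6×1.8 = -0.8 V < V_CE(sat) = 0.2 V — impossible in the active region.
So the transistor is saturated. With V_CE = 0.2 V, I_C = (V_CC − 0.2)/R_C = 9.8/1.8 = 5.44 mA.
Check: β·I_B = 6 mA > I_C = 5.44 mA, confirming saturation.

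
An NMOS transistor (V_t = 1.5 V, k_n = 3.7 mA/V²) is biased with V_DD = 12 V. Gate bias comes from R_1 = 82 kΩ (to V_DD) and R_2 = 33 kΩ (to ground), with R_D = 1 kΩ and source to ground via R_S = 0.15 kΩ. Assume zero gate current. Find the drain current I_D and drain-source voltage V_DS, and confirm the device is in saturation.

V_G = V_DD·R_2/(R_1+R_2) = 12×33/115 = 3.44 V.
Assume saturation: I_D = (k_n/2)(V_GS − V_t)² with V_GS = V_G − I_D·R_S = 3.44 − 0.15·I_D.
Substituting gives 0.0416·I_D² − 2.08·I_D + 6.99 = 0, with roots I_D = 3.62 or 46.3 mA.
The root I_D = 46.3 mA gives V_GS = -3.5 V ≤ V_t, so take I_D = 3.62 mA.
Then V_GS = 2.9 V and V_DS = V_DD − I_D(R_D+R_S) = 12 − 3.62×1.15 = 7.83 V.
Saturation requires V_DS ≥ V_GS − V_t = 1.4 V; 7.83 ≥ 1.4 ✓.

I_D ≈ 3.6 mA, V_DS ≈ 7.8 V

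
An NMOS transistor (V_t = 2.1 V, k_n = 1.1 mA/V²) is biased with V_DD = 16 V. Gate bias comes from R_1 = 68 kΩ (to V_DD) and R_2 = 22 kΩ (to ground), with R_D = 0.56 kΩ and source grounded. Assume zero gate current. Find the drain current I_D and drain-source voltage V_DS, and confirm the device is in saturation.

V_G = V_DD·R_2/(R_1+R_2) = 16×22/90 = 3.91 V. With the source grounded, V_GS = V_G = 3.91 V.
Assume saturation: I_D = (k_n/2)(V_GS − V_t)² = (1.1/2)×(3.91 − 2.1)² = 0.55×1.81² = 1.8 mA.
V_DS = V_DD − I_D·R_D = 16 − 1.8×0.56 = 15 V.
Saturation requires V_DS ≥ V_GS − V_t = 1.81 V; 15 ≥ 1.81 ✓.

I_D ≈ 1.8 mA, V_DS ≈ 15 V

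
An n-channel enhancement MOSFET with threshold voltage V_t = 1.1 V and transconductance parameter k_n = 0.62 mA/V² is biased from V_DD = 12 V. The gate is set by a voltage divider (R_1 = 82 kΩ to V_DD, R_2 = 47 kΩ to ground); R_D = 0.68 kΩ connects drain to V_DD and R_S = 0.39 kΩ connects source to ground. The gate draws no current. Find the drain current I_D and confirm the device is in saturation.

I_D ≈ 2 mA

V_G = V_DD·R_2/(R_1+R_2) = 12×47/129 = 4.37 V.
Assume saturation: I_D = (k_n/2)(V_GS − V_t)² with V_GS = V_G − I_D·R_S = 4.37 − 0.39·I_D.
Substituting gives 0.0472·I_D² − 1.79·I_D + 3.32 = 0, with roots I_D = 1.95 or 36 mA.
The root I_D = 36 mA gives V_GS = -9.68 V ≤ V_t, so take I_D = 1.95 mA.
Then V_GS = 3.61 V and V_DS = V_DD − I_D(R_D+R_S) = 12 − 1.95×1.07 = 9.91 V.
Saturation requires V_DS ≥ V_GS − V_t = 2.51 V; 9.91 ≥ 2.51 ✓.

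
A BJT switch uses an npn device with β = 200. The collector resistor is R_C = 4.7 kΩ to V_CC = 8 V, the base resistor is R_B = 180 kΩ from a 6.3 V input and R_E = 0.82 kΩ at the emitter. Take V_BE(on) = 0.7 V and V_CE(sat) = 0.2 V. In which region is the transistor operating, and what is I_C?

saturation; I_C ≈ 1.4 mA

Assume active: I_B = (6.3 − 0.7)/(180 + 201×0.82) = 0.0162 mA, I_C = β·I_B = 3.25 mA.
Then V_CE = 8 − 3.25×4.7 − 3.26×0.82 = -9.94 V < 0.2 V — the active assumption fails.
Re-solve with V_CE = 0.2 V. KCL at the emitter: V_E/R_E = (V_BB−0.7−V_E)/R_B + (V_CC−0.2−V_E)/R_C, giving V_E = 1.18 V.
I_C = (V_CC − 0.2 − V_E)/R_C = (7.8 − 1.18)/4.7 = 1.41 mA.
Check: I_B = (5.6 − 1.18)/180 = 0.0246 mA, and β·I_B = 4.92 mA > I_C, confirming saturation.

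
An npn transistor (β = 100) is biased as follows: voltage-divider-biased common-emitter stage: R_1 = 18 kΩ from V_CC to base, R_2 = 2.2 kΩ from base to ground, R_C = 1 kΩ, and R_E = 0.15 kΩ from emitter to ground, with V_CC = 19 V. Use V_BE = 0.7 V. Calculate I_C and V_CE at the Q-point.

Thevenize the base divider: V_Th = V_CC·R_2/(R_1+R_2) = 19×2.2/20.2 = 2.07 V, R_Th = R_1‖R_2 = 1.96 kΩ.
Base-emitter loop: V_Th = I_B·R_Th + V_BE + (β+1)I_B·R_E, so I_B = (2.07 − 0.7) / (1.96 + 101×0.15) = 0.08 mA.
I_C = β·I_B = 100×0.08 = 8 mA, and I_E = (β+1)I_B = 8.08 mA.
V_CE = V_CC − I_C·R_C − I_E·R_E = 19 − 8×1 − 8.08×0.15 = 9.78 V.
V_CE = 9.78 V > 0.2 V confirms active-region operation.

I_C ≈ 8 mA, V_CE ≈ 9.8 V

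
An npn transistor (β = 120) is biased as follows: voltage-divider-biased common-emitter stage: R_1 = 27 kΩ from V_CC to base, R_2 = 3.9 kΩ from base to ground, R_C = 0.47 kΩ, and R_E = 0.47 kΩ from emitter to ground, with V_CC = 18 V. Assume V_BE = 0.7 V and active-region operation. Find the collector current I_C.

I_C ≈ 3.1 mA

Thevenize the base divider: V_Th = V_CC·R_2/(R_1+R_2) = 18×3.9/30.9 = 2.27 V, R_Th = R_1‖R_2 = 3.41 kΩ.
Base-emitter loop: V_Th = I_B·R_Th + V_BE + (β+1)I_B·R_E, so I_B = (2.27 − 0.7) / (3.41 + 121×0.47) = 0.0261 mA.
I_C = β·I_B = 120×0.0261 = 3.13 mA, and I_E = (β+1)I_B = 3.16 mA.
V_CE = V_CC − I_C·R_C − I_E·R_E = 18 − 3.13×0.47 − 3.16×0.47 = 15 V.
V_CE = 15 V > 0.2 V confirms active-region operation.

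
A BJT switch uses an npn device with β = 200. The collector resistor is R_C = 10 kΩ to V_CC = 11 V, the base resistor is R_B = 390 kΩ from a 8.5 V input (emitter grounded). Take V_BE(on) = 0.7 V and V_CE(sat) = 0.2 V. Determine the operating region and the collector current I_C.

Assume active: I_B = (8.5 − 0.7)/390 = 0.02 mA, giving I_C = β·I_B = 4 mA.
But then V_CE = 11 − 4×10 = -29 V < V_CE(sat) = 0.2 V — impossible in the active region.
So the transistor is saturated. With V_CE = 0.2 V, I_C = (V_CC − 0.2)/R_C = 10.8/10 = 1.08 mA.
Check: β·I_B = 4 mA > I_C = 1.08 mA, confirming saturation.

saturation; I_C ≈ 1.1 mA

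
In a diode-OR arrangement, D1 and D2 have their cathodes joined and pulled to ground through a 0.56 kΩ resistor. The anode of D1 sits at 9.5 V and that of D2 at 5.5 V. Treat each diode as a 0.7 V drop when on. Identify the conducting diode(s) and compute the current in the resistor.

Only D1 conducts; I_R ≈ 16 mA

Assume both conduct. Then node N would need to be at both 9.5−0.7 = 8.8 V and 5.5−0.7 = 4.8 V, which is impossible.
Assume only D1 conducts: V_N = 9.5 − 0.7 = 8.8 V, so I_R = 8.8/0.56 = 15.7 mA.
Check D2: its anode-to-cathode voltage is 5.5 − 8.8 = -3.3 V < 0.7 V, so it is off. The assumption is consistent.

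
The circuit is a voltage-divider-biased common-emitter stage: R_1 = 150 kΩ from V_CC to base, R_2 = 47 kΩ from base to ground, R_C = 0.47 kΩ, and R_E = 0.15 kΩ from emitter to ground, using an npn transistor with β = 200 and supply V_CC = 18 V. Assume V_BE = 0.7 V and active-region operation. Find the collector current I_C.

I_C ≈ 11 mA

Thevenize the base divider: V_Th = V_CC·R_2/(R_1+R_2) = 18×47/197 = 4.29 V, R_Th = R_1‖R_2 = 35.8 kΩ.
Base-emitter loop: V_Th = I_B·R_Th + V_BE + (β+1)I_B·R_E, so I_B = (4.29 − 0.7) / (35.8 + 201×0.15) = 0.0545 mA.
I_C = β·I_B = 200×0.0545 = 10.9 mA, and I_E = (β+1)I_B = 11 mA.
V_CE = V_CC − I_C·R_C − I_E·R_E = 18 − 10.9×0.47 − 11×0.15 = 11.2 V.
V_CE = 11.2 V > 0.2 V confirms active-region operation.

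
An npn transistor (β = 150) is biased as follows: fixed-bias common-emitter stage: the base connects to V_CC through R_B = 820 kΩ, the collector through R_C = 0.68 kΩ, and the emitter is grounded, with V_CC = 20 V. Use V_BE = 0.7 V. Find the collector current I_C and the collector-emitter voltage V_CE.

Base loop: V_CC = I_B·R_B + V_BE, so I_B = (20 − 0.7)/820 kΩ = 0.0235 mA.
In the active region I_C = β·I_B = 150 × 0.0235 = 3.53 mA.
Collector loop: V_CE = V_CC − I_C·R_C = 20 − 3.53×0.68 = 17.6 V.
Since V_CE = 17.6 V > V_CE(sat) ≈ 0.2 V, the transistor is in the active region as assumed.

I_C ≈ 3.5 mA, V_CE ≈ 18 V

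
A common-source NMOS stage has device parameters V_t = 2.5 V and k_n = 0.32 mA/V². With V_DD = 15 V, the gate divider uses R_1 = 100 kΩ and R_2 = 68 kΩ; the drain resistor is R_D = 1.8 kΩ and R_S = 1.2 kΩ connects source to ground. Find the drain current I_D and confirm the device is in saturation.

V_G = V_DD·R_2/(R_1+R_2) = 15×68/168 = 6.07 V.
Assume saturation: I_D = (k_n/2)(V_GS − V_t)² with V_GS = V_G − I_D·R_S = 6.07 − 1.2·I_D.
Substituting gives 0.23·I_D² − 2.37·I_D + 2.04 = 0, with roots I_D = 0.948 or 9.34 mA.
The root I_D = 9.34 mA gives V_GS = -5.14 V ≤ V_t, so take I_D = 0.948 mA.
Then V_GS = 4.93 V and V_DS = V_DD − I_D(R_D+R_S) = 15 − 0.948×3 = 12.2 V.
Saturation requires V_DS ≥ V_GS − V_t = 2.43 V; 12.2 ≥ 2.43 ✓.

I_D ≈ 0.95 mA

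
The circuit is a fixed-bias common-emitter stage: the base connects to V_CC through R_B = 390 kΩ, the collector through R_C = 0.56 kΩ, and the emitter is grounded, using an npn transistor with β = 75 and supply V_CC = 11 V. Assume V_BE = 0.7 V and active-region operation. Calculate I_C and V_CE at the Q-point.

Base loop: V_CC = I_B·R_B + V_BE, so I_B = (11 − 0.7)/390 kΩ = 0.0264 mA.
In the active region I_C = β·I_B = 75 × 0.0264 = 1.98 mA.
Collector loop: V_CE = V_CC − I_C·R_C = 11 − 1.98×0.56 = 9.89 V.
Since V_CE = 9.89 V > V_CE(sat) ≈ 0.2 V, the transistor is in the active region as assumed.

I_C ≈ 2 mA, V_CE ≈ 9.9 V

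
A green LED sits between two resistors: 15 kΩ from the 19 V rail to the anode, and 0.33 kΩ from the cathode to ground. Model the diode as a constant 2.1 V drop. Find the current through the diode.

I ≈ 1.1 mA

The two resistors are in series with the diode, so KVL gives 19 = I·15 + 2.1 + I·0.33.
I = (19 − 2.1) / (15 + 0.33) kΩ = 16.9 / 15.3 = 1.1 mA.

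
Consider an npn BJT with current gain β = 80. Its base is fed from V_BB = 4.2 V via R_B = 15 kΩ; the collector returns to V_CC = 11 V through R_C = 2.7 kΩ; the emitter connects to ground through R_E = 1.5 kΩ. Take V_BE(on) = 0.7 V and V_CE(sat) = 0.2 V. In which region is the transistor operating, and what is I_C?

active; I_C ≈ 2.1 mA

Assume active. Base-emitter loop: I_B = (V_BB − V_BE)/(R_B + (β+1)R_E) = (4.2 − 0.7)/(15 + 81×1.5) = 0.0256 mA.
I_C = β·I_B = 80×0.0256 = 2.05 mA.
V_CE = V_CC − I_C·R_C − I_E·R_E = 11 − 2.05×2.7 − 2.08×1.5 = 2.35 V > V_CE(sat), so the active-region assumption holds.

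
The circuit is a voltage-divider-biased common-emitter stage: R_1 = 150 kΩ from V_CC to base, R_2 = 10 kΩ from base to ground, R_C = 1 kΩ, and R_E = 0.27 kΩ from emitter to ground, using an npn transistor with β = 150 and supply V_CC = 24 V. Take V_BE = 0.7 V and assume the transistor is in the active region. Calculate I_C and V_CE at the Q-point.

I_C ≈ 2.4 mA, V_CE ≈ 21 V

Thevenize the base divider: V_Th = V_CC·R_2/(R_1+R_2) = 24×10/160 = 1.5 V, R_Th = R_1‖R_2 = 9.38 kΩ.
Base-emitter loop: V_Th = I_B·R_Th + V_BE + (β+1)I_B·R_E, so I_B = (1.5 − 0.7) / (9.38 + 151×0.27) = 0.016 mA.
I_C = β·I_B = 150×0.016 = 2.39 mA, and I_E = (β+1)I_B = 2.41 mA.
V_CE = V_CC − I_C·R_C − I_E·R_E = 24 − 2.39×1 − 2.41×0.27 = 21 V.
V_CE = 21 V > 0.2 V confirms active-region operation.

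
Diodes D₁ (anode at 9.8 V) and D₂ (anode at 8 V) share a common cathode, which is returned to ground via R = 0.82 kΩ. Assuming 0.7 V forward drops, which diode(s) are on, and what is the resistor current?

Assume both conduct. Then node N would need to be at both 9.8−0.7 = 9.1 V and 8−0.7 = 7.3 V, which is impossible.
Assume only D₁ conducts: V_N = 9.8 − 0.7 = 9.1 V, so I_R = 9.1/0.82 = 11.1 mA.
Check D₂: its anode-to-cathode voltage is 8 − 9.1 = -1.1 V < 0.7 V, so it is off. The assumption is consistent.

Only D₁ conducts; I_R ≈ 11 mA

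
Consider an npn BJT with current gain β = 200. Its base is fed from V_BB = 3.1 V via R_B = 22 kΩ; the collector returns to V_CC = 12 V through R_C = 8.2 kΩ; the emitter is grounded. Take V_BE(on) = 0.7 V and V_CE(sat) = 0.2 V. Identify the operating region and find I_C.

Assume active: I_B = (3.1 − 0.7)/22 = 0.109 mA, giving I_C = β·I_B = 21.8 mA.
But then V_CE = 12 − 21.8×8.2 = -167 V < V_CE(sat) = 0.2 V — impossible in the active region.
So the transistor is saturated. With V_CE = 0.2 V, I_C = (V_CC − 0.2)/R_C = 11.8/8.2 = 1.44 mA.
Check: β·I_B = 21.8 mA > I_C = 1.44 mA, confirming saturation.

saturation; I_C ≈ 1.4 mA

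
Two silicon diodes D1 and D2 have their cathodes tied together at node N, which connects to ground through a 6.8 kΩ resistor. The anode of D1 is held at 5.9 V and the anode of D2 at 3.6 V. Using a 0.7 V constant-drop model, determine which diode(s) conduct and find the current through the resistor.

Only D1 conducts; I_R ≈ 0.76 mA

Assume both conduct. Then node N would need to be at both 5.9−0.7 = 5.2 V and 3.6−0.7 = 2.9 V, which is impossible.
Assume only D1 conducts: V_N = 5.9 − 0.7 = 5.2 V, so I_R = 5.2/6.8 = 0.765 mA.
Check D2: its anode-to-cathode voltage is 3.6 − 5.2 = -1.6 V < 0.7 V, so it is off. The assumption is consistent.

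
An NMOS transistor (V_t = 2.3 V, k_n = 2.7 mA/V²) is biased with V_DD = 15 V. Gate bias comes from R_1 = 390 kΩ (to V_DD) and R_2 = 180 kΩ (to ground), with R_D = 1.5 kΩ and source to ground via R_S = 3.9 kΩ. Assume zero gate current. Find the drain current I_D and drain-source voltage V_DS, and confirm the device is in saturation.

V_G = V_DD·R_2/(R_1+R_2) = 15×180/570 = 4.74 V.
Assume saturation: I_D = (k_n/2)(V_GS − V_t)² with V_GS = V_G − I_D·R_S = 4.74 − 3.9·I_D.
Substituting gives 20.5·I_D² − 26.7·I_D + 8.02 = 0, with roots I_D = 0.473 or 0.825 mA.
The root I_D = 0.825 mA gives V_GS = 1.52 V ≤ V_t, so take I_D = 0.473 mA.
Then V_GS = 2.89 V and V_DS = V_DD − I_D(R_D+R_S) = 15 − 0.473×5.4 = 12.4 V.
Saturation requires V_DS ≥ V_GS − V_t = 0.592 V; 12.4 ≥ 0.592 ✓.

I_D ≈ 0.47 mA, V_DS ≈ 12 V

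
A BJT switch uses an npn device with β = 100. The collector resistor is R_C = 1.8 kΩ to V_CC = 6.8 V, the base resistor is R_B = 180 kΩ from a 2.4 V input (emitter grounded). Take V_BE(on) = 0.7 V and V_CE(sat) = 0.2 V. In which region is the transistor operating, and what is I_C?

Assume active. Base-emitter loop: I_B = (V_BB − V_BE)/R_B = (2.4 − 0.7)/180 = 0.00944 mA.
I_C = β·I_B = 100×0.00944 = 0.944 mA.
V_CE = V_CC − I_C·R_C = 6.8 − 0.944×1.8 = 5.1 V > V_CE(sat), so the active-region assumption holds.

active; I_C ≈ 0.94 mA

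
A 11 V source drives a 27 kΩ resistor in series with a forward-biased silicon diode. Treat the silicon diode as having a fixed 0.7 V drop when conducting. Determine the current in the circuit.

I ≈ 0.38 mA

KVL around the loop: 11 = V_D + I·R = 0.7 + I × 27 kΩ.
So I = (11 − 0.7) / 27 kΩ = 10.3 / 27 = 0.381 mA.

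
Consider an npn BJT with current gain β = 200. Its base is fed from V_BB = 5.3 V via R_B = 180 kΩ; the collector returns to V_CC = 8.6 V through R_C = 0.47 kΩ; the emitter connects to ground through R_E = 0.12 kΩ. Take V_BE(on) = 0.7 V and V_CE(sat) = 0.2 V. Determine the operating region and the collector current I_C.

active; I_C ≈ 4.5 mA

Assume active. Base-emitter loop: I_B = (V_BB − V_BE)/(R_B + (β+1)R_E) = (5.3 − 0.7)/(180 + 201×0.12) = 0.0225 mA.
I_C = β·I_B = 200×0.0225 = 4.51 mA.
V_CE = V_CC − I_C·R_C − I_E·R_E = 8.6 − 4.51×0.47 − 4.53×0.12 = 5.94 V > V_CE(sat), so the active-region assumption holds.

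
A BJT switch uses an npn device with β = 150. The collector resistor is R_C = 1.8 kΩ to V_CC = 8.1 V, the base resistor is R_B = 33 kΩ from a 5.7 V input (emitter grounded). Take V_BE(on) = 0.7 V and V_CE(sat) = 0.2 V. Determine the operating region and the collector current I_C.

Assume active: I_B = (5.7 − 0.7)/33 = 0.152 mA, giving I_C = β·I_B = 22.7 mA.
But then V_CE = 8.1 − 22.7×1.8 = -32.8 V < V_CE(sat) = 0.2 V — impossible in the active region.
So the transistor is saturated. With V_CE = 0.2 V, I_C = (V_CC − 0.2)/R_C = 7.9/1.8 = 4.39 mA.
Check: β·I_B = 22.7 mA > I_C = 4.39 mA, confirming saturation.

saturation; I_C ≈ 4.4 mA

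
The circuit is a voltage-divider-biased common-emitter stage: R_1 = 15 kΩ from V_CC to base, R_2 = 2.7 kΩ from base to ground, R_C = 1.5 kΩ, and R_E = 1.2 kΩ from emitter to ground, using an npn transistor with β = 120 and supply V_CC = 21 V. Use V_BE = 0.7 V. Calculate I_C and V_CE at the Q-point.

I_C ≈ 2 mA, V_CE ≈ 15 V

Thevenize the base divider: V_Th = V_CC·R_2/(R_1+R_2) = 21×2.7/17.7 = 3.2 V, R_Th = R_1‖R_2 = 2.29 kΩ.
Base-emitter loop: V_Th = I_B·R_Th + V_BE + (β+1)I_B·R_E, so I_B = (3.2 − 0.7) / (2.29 + 121×1.2) = 0.017 mA.
I_C = β·I_B = 120×0.017 = 2.04 mA, and I_E = (β+1)I_B = 2.05 mA.
V_CE = V_CC − I_C·R_C − I_E·R_E = 21 − 2.04×1.5 − 2.05×1.2 = 15.5 V.
V_CE = 15.5 V > 0.2 V confirms active-region operation.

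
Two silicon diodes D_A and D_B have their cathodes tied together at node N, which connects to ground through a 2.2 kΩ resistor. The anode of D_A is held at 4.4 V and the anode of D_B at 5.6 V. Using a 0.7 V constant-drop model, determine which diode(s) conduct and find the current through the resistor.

Assume both conduct. Then node N would need to be at both 4.4−0.7 = 3.7 V and 5.6−0.7 = 4.9 V, which is impossible.
Assume only D_B conducts: V_N = 5.6 − 0.7 = 4.9 V, so I_R = 4.9/2.2 = 2.23 mA.
Check D_A: its anode-to-cathode voltage is 4.4 − 4.9 = -0.5 V < 0.7 V, so it is off. The assumption is consistent.

Only D_B conducts; I_R ≈ 2.2 mA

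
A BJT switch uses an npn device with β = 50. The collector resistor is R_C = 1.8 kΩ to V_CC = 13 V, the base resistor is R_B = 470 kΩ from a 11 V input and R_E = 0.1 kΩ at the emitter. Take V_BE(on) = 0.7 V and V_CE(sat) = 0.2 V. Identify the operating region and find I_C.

active; I_C ≈ 1.1 mA

Assume active. Base-emitter loop: I_B = (V_BB − V_BE)/(R_B + (β+1)R_E) = (11 − 0.7)/(470 + 51×0.1) = 0.0217 mA.
I_C = β·I_B = 50×0.0217 = 1.08 mA.
V_CE = V_CC − I_C·R_C − I_E·R_E = 13 − 1.08×1.8 − 1.11×0.1 = 10.9 V > V_CE(sat), so the active-region assumption holds.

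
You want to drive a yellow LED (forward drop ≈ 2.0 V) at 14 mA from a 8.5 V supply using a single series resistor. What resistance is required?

R ≈ 0.46 kΩ

The resistor drops V_S − V_D = 8.5 − 2.0 = 6.5 V at 14 mA.
R = 6.5 V / 14 mA = 0.464 kΩ.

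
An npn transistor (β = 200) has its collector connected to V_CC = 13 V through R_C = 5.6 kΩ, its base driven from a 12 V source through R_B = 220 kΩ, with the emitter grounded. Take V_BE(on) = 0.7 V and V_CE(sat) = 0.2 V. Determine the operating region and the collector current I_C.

Assume active: I_B = (12 − 0.7)/220 = 0.0514 mA, giving I_C = β·I_B = 10.3 mA.
But then V_CE = 13 − 10.3×5.6 = -44.5 V < V_CE(sat) = 0.2 V — impossible in the active region.
So the transistor is saturated. With V_CE = 0.2 V, I_C = (V_CC − 0.2)/R_C = 12.8/5.6 = 2.29 mA.
Check: β·I_B = 10.3 mA > I_C = 2.29 mA, confirming saturation.

saturation; I_C ≈ 2.3 mA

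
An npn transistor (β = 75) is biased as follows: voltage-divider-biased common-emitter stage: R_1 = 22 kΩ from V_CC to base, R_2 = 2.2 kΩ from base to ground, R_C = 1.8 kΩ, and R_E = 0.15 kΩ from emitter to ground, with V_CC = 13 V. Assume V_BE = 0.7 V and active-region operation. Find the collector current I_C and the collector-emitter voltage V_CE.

I_C ≈ 2.7 mA, V_CE ≈ 7.7 V

Thevenize the base divider: V_Th = V_CC·R_2/(R_1+R_2) = 13×2.2/24.2 = 1.18 V, R_Th = R_1‖R_2 = 2 kΩ.
Base-emitter loop: V_Th = I_B·R_Th + V_BE + (β+1)I_B·R_E, so I_B = (1.18 − 0.7) / (2 + 76×0.15) = 0.036 mA.
I_C = β·I_B = 75×0.036 = 2.7 mA, and I_E = (β+1)I_B = 2.73 mA.
V_CE = V_CC − I_C·R_C − I_E·R_E = 13 − 2.7×1.8 − 2.73×0.15 = 7.74 V.
V_CE = 7.74 V > 0.2 V confirms active-region operation.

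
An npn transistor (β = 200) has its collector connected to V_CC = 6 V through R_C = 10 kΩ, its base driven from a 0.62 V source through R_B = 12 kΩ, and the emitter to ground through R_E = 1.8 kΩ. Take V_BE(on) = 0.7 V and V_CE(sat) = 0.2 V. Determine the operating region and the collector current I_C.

cutoff; I_C ≈ 0

V_BB = 0.62 V ≤ V_BE(on) = 0.7 V, so the base-emitter junction is not forward biased.
The transistor is in cutoff: I_B = I_C = 0.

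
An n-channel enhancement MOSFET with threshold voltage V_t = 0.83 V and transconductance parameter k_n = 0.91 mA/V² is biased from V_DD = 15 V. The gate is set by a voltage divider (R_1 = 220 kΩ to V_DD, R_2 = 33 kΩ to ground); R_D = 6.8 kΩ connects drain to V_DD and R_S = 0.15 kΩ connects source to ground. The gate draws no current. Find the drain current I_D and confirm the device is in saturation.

V_G = V_DD·R_2/(R_1+R_2) = 15×33/253 = 1.96 V.
Assume saturation: I_D = (k_n/2)(V_GS − V_t)² with V_GS = V_G − I_D·R_S = 1.96 − 0.15·I_D.
Substituting gives 0.0102·I_D² − 1.15·I_D + 0.577 = 0, with roots I_D = 0.503 or 112 mA.
The root I_D = 112 mA gives V_GS = -14.9 V ≤ V_t, so take I_D = 0.503 mA.
Then V_GS = 1.88 V and V_DS = V_DD − I_D(R_D+R_S) = 15 − 0.503×6.95 = 11.5 V.
Saturation requires V_DS ≥ V_GS − V_t = 1.05 V; 11.5 ≥ 1.05 ✓.

I_D ≈ 0.5 mA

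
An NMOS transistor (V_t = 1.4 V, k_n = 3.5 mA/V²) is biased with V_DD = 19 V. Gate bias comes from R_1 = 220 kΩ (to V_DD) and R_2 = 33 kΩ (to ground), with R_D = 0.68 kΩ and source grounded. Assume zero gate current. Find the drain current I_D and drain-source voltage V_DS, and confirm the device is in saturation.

I_D ≈ 2 mA, V_DS ≈ 18 V

V_G = V_DD·R_2/(R_1+R_2) = 19×33/253 = 2.48 V. With the source grounded, V_GS = V_G = 2.48 V.
Assume saturation: I_D = (k_n/2)(V_GS − V_t)² = (3.5/2)×(2.48 − 1.4)² = 1.75×1.08² = 2.03 mA.
V_DS = V_DD − I_D·R_D = 19 − 2.03×0.68 = 17.6 V.
Saturation requires V_DS ≥ V_GS − V_t = 1.08 V; 17.6 ≥ 1.08 ✓.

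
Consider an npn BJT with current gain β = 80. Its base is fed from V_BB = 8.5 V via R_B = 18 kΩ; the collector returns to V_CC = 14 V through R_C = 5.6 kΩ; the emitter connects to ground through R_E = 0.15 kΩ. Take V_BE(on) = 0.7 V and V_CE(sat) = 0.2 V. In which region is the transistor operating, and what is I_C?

saturation; I_C ≈ 2.4 mA

Assume active: I_B = (8.5 − 0.7)/(18 + 81×0.15) = 0.259 mA, I_C = β·I_B = 20.7 mA.
Then V_CE = 14 − 20.7×5.6 − 21×0.15 = -105 V < 0.2 V — the active assumption fails.
Re-solve with V_CE = 0.2 V. KCL at the emitter: V_E/R_E = (V_BB−0.7−V_E)/R_B + (V_CC−0.2−V_E)/R_C, giving V_E = 0.42 V.
I_C = (V_CC − 0.2 − V_E)/R_C = (13.8 − 0.42)/5.6 = 2.39 mA.
Check: I_B = (7.8 − 0.42)/18 = 0.41 mA, and β·I_B = 32.8 mA > I_C, confirming saturation.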